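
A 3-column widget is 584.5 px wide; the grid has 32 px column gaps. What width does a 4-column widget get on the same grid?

790 px

3c + 2·32 = 584.5 → 3c = 520.5 → c = 173.5 px.
Span of 4: 4·173.5 + 3·32 = 694 + 96 = 790 px.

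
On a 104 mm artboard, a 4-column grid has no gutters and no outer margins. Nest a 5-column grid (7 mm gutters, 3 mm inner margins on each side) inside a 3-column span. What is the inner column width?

With no gutters, each column is 104/4 = 26 mm.
3-column span = 3·26 = 78 mm.
Inner content = 78 − 2·3 = 72 mm.
72 − 4·7 = 44; ÷5 gives d = 8.8 mm.

8.8 mm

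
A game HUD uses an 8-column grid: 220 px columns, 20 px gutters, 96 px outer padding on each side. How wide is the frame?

Adding margins, columns and gutters: 192 + 1760 + 140 = 2092 px.

2092 px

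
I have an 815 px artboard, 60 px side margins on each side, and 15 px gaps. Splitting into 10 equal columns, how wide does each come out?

Take off 120 px of margins, leaving 695 px.
695 − 9·15 = 560; ÷10 gives c = 56 px.

56 px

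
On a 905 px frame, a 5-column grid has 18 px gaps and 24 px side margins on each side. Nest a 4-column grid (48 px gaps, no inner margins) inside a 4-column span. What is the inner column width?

134.5 px

Inside the margins: 905 − 48 = 857 px.
5c + 4·18 = 857 → 5c = 785 → c = 157 px.
4-column span = 4·157 + 3·18 = 682 px.
682 − 3·48 = 538; ÷4 gives d = 134.5 px.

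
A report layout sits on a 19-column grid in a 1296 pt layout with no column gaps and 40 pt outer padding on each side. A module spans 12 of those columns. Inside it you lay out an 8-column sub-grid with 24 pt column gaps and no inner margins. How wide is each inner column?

Inside the margins: 1296 − 80 = 1216 pt.
1216 / 19 = 64 pt per column.
With no column gaps, 12 columns span 12·64 = 768 pt.
8d + 7·24 = 768 → 8d = 600 → d = 75 pt.

75 pt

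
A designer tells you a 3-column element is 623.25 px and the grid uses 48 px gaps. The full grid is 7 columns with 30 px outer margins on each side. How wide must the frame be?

3c + 2·48 = 623.25 → 3c = 527.25 → c = 175.75 px.
Total width: 2·30 + 7·175.75 + 6·48 = 1578.25 px.

1578.25 px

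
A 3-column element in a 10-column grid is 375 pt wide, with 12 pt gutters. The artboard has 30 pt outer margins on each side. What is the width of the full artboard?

375 − 2·12 = 351; ÷3 gives c = 117 pt.
Adding margins, columns and gutters: 60 + 1170 + 108 = 1338 pt.

1338 pt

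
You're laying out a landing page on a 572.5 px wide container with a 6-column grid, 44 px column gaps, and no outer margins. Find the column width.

58.75 px

Subtracting 5 column gaps of 44 leaves 352.5 for 6 columns, so c = 58.75 px.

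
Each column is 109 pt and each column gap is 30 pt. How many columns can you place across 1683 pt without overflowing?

Each extra column adds 109 + 30 = 139 pt.
(1683 + 30) / 139 = 12.32, so 12 columns fit.

12 columns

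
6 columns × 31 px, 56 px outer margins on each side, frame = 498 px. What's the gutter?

Subtract both margins: 498 − 2·56 = 386 px.
6 columns take 6·31 = 186 px; remaining 200 splits into 5 gutters.
g = 200 / 5 = 40 px.

40 px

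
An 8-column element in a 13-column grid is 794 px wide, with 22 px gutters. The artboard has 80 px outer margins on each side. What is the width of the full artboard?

8c + 7·22 = 794 → 8c = 640 → c = 80 px.
Adding margins, columns and gutters: 160 + 1040 + 264 = 1464 px.

1464 px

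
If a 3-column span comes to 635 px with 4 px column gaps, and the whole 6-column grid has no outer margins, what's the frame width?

1274 px

3c + 2·4 = 635 → 3c = 627 → c = 209 px.
Frame = 6·209 + 5·4 = 1254 + 20 = 1274 px.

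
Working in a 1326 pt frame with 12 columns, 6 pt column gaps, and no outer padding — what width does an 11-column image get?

1326 − 11·6 = 1260; ÷12 gives c = 105 pt.
Span of 11: 11·105 + 10·6 = 1155 + 60 = 1215 pt.

1215 pt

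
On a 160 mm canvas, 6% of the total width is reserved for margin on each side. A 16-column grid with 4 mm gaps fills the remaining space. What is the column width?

5.05 mm

Margins: 6% × 160 = 9.6 mm each, so content = 160 − 19.2 = 140.8 mm.
16 columns + 15 gaps: 16c + 15·4 = 140.8.
16c = 140.8 − 60 = 80.8, so c = 5.05 mm.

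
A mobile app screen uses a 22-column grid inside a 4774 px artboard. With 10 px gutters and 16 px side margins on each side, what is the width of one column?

Take off 32 px of margins, leaving 4742 px.
22c + 21·10 = 4742 → 22c = 4532 → c = 206 px.

206 px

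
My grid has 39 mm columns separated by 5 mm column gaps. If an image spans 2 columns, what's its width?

83 mm

Span of 2: 2·39 + 1·5 = 78 + 5 = 83 mm.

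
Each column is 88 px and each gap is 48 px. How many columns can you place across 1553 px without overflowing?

11 columns

11 columns: 11·88 + 10·48 = 1448 px ≤ 1553.
12 columns: 1584 px > 1553. So 11.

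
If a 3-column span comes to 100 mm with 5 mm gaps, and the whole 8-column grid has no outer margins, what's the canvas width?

3 columns + 2 gaps: 3c + 2·5 = 100.
3c = 100 − 10 = 90, so c = 30 mm.
Total width: 8·30 + 7·5 = 275 mm.

275 mm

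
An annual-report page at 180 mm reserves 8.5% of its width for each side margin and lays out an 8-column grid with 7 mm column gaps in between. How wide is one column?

12.55 mm

Each margin = 8.5% of 180 = 15.3 mm; content = 180 − 2·15.3 = 149.4 mm.
Subtracting 7 column gaps of 7 leaves 100.4 for 8 columns, so c = 12.55 mm.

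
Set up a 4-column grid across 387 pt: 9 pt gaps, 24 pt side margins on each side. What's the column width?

78 pt

Inside the margins: 387 − 48 = 339 pt.
4 columns + 3 gaps: 4c + 3·9 = 339.
4c = 339 − 27 = 312, so c = 78 pt.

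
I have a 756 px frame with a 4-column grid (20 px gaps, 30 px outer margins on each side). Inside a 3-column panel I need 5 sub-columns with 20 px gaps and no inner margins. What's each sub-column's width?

87.4 px

Subtract both margins: 756 − 2·30 = 696 px.
Subtracting 3 gaps of 20 leaves 636 for 4 columns, so c = 159 px.
3-column span = 3·159 + 2·20 = 517 px.
517 − 4·20 = 437; ÷5 gives d = 87.4 px.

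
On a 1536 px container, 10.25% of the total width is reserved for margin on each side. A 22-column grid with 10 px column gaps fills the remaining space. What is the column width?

1536 × (1 − 2·10.25%) = 1536 × 79.5% = 1221.12 px for the columns.
1221.12 − 21·10 = 1011.12; ÷22 gives c = 45.96 px.

45.96 px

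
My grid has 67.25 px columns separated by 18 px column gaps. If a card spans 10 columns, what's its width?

10-column span = 10·67.25 + 9·18 = 834.5 px.

834.5 px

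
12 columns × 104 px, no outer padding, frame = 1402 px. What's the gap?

Columns use 1248 px, leaving 154 px across 11 gaps = 14 px each.

14 px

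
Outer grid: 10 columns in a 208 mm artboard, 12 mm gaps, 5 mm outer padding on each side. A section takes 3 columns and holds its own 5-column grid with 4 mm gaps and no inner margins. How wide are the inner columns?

Inside the margins: 208 − 10 = 198 mm.
10 columns + 9 gaps: 10c + 9·12 = 198.
10c = 198 − 108 = 90, so c = 9 mm.
3-column span = 3·9 + 2·12 = 51 mm.
5d + 4·4 = 51 → 5d = 35 → d = 7 mm.

7 mm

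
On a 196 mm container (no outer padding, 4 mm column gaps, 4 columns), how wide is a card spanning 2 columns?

96 mm

Subtracting 3 column gaps of 4 leaves 184 for 4 columns, so c = 46 mm.
2-column span = 2·46 + 1·4 = 96 mm.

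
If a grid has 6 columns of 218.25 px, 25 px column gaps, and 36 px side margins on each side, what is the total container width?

Container = 2·36 + 6·218.25 + 5·25 = 72 + 1309.5 + 125 = 1506.5 px.

1506.5 px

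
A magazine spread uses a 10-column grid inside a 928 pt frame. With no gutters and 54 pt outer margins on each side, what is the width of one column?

Inside the margins: 928 − 108 = 820 pt.
820 / 10 = 82 pt per column.

82 pt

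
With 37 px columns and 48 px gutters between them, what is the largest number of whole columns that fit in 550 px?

Each extra column adds 37 + 48 = 85 px.
(550 + 48) / 85 = 7.04, so 7 columns fit.

7 columns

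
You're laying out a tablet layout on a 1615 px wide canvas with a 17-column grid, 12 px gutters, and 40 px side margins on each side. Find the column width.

79 px

Inside the margins: 1615 − 80 = 1535 px.
1535 − 16·12 = 1343; ÷17 gives c = 79 px.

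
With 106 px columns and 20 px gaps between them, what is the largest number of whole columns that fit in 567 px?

4 columns

4 columns: 4·106 + 3·20 = 484 px ≤ 567.
5 columns: 610 px > 567. So 4.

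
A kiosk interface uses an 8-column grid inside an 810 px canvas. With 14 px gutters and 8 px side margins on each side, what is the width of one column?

Take off 16 px of margins, leaving 794 px.
794 − 7·14 = 696; ÷8 gives c = 87 px.

87 px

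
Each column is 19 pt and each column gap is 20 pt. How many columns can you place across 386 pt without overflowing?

10 columns

Each extra column adds 19 + 20 = 39 pt.
(386 + 20) / 39 = 10.41, so 10 columns fit.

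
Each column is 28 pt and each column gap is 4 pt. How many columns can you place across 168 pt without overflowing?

k columns need k·28 + (k−1)·4 = k·32 − 4.
k·32 − 4 ≤ 168 → k ≤ 172 / 32 ≈ 5.38, so k = 5.

5 columns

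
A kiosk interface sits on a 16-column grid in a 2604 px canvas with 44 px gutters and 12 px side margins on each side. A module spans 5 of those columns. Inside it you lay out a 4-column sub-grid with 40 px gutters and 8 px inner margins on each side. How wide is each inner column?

160 px

Take off 24 px of margins, leaving 2580 px.
Subtracting 15 gutters of 44 leaves 1920 for 16 columns, so c = 120 px.
Span of 5: 5·120 + 4·44 = 600 + 176 = 776 px.
Inner content = 776 − 2·8 = 760 px.
760 − 3·40 = 640; ÷4 gives d = 160 px.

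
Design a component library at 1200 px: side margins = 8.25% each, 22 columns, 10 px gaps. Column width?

36 px

1200 × (1 − 2·8.25%) = 1200 × 83.5% = 1002 px for the columns.
22c + 21·10 = 1002 → 22c = 792 → c = 36 px.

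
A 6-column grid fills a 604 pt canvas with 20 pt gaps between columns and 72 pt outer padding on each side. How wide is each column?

Inside the margins: 604 − 144 = 460 pt.
460 − 5·20 = 360; ÷6 gives c = 60 pt.

60 pt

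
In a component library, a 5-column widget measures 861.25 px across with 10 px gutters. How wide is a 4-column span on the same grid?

687 px

Subtracting 4 gutters of 10 leaves 821.25 for 5 columns, so c = 164.25 px.
4 columns plus 3 gutters: 657 + 30 = 687 px.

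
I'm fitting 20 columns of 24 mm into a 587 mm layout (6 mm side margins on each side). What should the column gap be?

Subtract both margins: 587 − 2·6 = 575 mm.
20·24 + 19g = 575 → 19g = 95 → g = 5 mm.

5 mm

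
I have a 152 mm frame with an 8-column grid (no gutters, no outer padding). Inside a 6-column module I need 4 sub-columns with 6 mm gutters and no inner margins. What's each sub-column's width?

152 / 8 = 19 mm per column.
With no gutters, 6 columns span 6·19 = 114 mm.
114 − 3·6 = 96; ÷4 gives d = 24 mm.

24 mm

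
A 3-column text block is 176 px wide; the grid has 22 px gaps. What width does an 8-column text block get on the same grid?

506 px

3 columns + 2 gaps: 3c + 2·22 = 176.
3c = 176 − 44 = 132, so c = 44 px.
Span of 8: 8·44 + 7·22 = 352 + 154 = 506 px.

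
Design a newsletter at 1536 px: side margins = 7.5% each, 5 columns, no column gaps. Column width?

Each margin = 7.5% of 1536 = 115.2 px; content = 1536 − 2·115.2 = 1305.6 px.
1305.6 / 5 = 261.12 px per column.

261.12 px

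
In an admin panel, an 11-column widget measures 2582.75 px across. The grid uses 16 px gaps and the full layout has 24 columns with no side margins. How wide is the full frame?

5654 px

Subtracting 10 gaps of 16 leaves 2422.75 for 11 columns, so c = 220.25 px.
Frame = 24·220.25 + 23·16 = 5286 + 368 = 5654 px.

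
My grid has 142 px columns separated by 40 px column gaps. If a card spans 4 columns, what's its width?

4-column span = 4·142 + 3·40 = 688 px.

688 px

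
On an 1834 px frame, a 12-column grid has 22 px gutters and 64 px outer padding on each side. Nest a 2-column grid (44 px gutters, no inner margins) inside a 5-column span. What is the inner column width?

327 px

Subtract both margins: 1834 − 2·64 = 1706 px.
1706 − 11·22 = 1464; ÷12 gives c = 122 px.
5-column span = 5·122 + 4·22 = 698 px.
698 − 1·44 = 654; ÷2 gives d = 327 px.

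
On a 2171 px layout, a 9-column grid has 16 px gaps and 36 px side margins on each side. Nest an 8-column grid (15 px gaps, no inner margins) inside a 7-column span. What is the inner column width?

190.5 px

Subtract both margins: 2171 − 2·36 = 2099 px.
9c + 8·16 = 2099 → 9c = 1971 → c = 219 px.
7 columns plus 6 gaps: 1533 + 96 = 1629 px.
Subtracting 7 gaps of 15 leaves 1524 for 8 columns, so d = 190.5 px.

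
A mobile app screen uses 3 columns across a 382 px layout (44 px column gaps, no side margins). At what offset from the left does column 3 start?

3c + 2·44 = 382 → 3c = 294 → c = 98 px.
Each column+gutter stride is 142 px; with no margin, 2 of them is 284 px.

284 px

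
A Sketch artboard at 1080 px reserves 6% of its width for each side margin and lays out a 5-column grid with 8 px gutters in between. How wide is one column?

Each margin = 6% of 1080 = 64.8 px; content = 1080 − 2·64.8 = 950.4 px.
5 columns + 4 gutters: 5c + 4·8 = 950.4.
5c = 950.4 − 32 = 918.4, so c = 183.68 px.

183.68 px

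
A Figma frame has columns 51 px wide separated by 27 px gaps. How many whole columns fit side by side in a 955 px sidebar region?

12 columns

12 columns: 12·51 + 11·27 = 909 px ≤ 955.
13 columns: 987 px > 955. So 12.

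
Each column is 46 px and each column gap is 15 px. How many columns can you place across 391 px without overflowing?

k columns need k·46 + (k−1)·15 = k·61 − 15.
k·61 − 15 ≤ 391 → k ≤ 406 / 61 ≈ 6.66, so k = 6.

6 columns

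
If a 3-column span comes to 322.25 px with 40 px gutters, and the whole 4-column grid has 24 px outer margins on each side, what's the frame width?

3c + 2·40 = 322.25 → 3c = 242.25 → c = 80.75 px.
Frame = 2·24 + 4·80.75 + 3·40 = 48 + 323 + 120 = 491 px.

491 px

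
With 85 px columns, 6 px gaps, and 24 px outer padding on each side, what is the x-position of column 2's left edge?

Each column+gutter stride is 91 px; 1 of them past the 24 px margin is 24 + 91 = 115 px.

115 px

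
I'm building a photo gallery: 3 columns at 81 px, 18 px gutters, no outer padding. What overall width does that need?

279 px

Summing: 243 + 36 = 279 px.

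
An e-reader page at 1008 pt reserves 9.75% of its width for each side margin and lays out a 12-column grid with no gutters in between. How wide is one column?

67.62 pt

Margins: 9.75% × 1008 = 98.28 pt each, so content = 1008 − 196.56 = 811.44 pt.
With no gutters, each column is 811.44/12 = 67.62 pt.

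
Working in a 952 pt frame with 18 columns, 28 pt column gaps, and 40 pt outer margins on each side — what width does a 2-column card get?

Take off 80 pt of margins, leaving 872 pt.
872 − 17·28 = 396; ÷18 gives c = 22 pt.
Span of 2: 2·22 + 1·28 = 44 + 28 = 72 pt.

72 pt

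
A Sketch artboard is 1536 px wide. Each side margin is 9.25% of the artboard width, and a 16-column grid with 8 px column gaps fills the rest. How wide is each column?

70.74 px

1536 × (1 − 2·9.25%) = 1536 × 81.5% = 1251.84 px for the columns.
Subtracting 15 column gaps of 8 leaves 1131.84 for 16 columns, so c = 70.74 px.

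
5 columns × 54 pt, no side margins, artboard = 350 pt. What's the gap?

20 pt

Columns use 270 pt, leaving 80 pt across 4 gaps = 20 pt each.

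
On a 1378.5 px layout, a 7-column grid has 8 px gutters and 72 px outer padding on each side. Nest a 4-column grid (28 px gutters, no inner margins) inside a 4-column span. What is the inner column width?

154.5 px

Outer content = 1378.5 − 2·72 = 1234.5 px.
1234.5 − 6·8 = 1186.5; ÷7 gives c = 169.5 px.
4-column span = 4·169.5 + 3·8 = 702 px.
702 − 3·28 = 618; ÷4 gives d = 154.5 px.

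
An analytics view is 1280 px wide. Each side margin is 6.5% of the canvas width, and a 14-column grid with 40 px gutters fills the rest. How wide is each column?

1280 × (1 − 2·6.5%) = 1280 × 87% = 1113.6 px for the columns.
1113.6 − 13·40 = 593.6; ÷14 gives c = 42.4 px.

42.4 px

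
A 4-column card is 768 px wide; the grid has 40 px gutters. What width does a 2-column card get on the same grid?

4 columns + 3 gutters: 4c + 3·40 = 768.
4c = 768 − 120 = 648, so c = 162 px.
Span of 2: 2·162 + 1·40 = 324 + 40 = 364 px.

364 px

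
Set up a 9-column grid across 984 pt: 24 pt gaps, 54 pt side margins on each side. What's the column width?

76 pt

Content width = 984 − 2·54 = 876 pt.
876 − 8·24 = 684; ÷9 gives c = 76 pt.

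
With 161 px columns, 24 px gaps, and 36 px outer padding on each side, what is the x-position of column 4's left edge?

Before column 4: the margin + 3 columns + 3 gaps.
Offset = 36 + 3·(161 + 24) = 36 + 555 = 591 px.

591 px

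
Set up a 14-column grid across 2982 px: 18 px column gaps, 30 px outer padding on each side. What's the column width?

192 px

Inside the margins: 2982 − 60 = 2922 px.
2922 − 13·18 = 2688; ÷14 gives c = 192 px.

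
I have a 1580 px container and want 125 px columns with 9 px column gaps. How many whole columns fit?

11 columns: 11·125 + 10·9 = 1465 px ≤ 1580.
12 columns: 1599 px > 1580. So 11.

11 columns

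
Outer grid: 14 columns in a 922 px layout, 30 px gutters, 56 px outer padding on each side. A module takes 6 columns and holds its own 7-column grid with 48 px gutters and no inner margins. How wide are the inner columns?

6 px

Inside the margins: 922 − 112 = 810 px.
810 − 13·30 = 420; ÷14 gives c = 30 px.
6 columns plus 5 gutters: 180 + 150 = 330 px.
7 columns + 6 gutters: 7d + 6·48 = 330.
7d = 330 − 288 = 42, so d = 6 px.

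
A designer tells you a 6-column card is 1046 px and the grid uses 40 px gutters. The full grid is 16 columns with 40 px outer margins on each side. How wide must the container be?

Subtracting 5 gutters of 40 leaves 846 for 6 columns, so c = 141 px.
Container = 2·40 + 16·141 + 15·40 = 80 + 2256 + 600 = 2936 px.

2936 px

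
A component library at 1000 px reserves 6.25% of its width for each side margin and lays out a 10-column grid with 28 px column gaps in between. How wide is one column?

Margins: 6.25% × 1000 = 62.5 px each, so content = 1000 − 125 = 875 px.
10 columns + 9 column gaps: 10c + 9·28 = 875.
10c = 875 − 252 = 623, so c = 62.3 px.

62.3 px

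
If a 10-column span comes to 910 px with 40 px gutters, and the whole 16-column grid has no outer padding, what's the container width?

1480 px

Subtracting 9 gutters of 40 leaves 550 for 10 columns, so c = 55 px.
Total width: 16·55 + 15·40 = 1480 px.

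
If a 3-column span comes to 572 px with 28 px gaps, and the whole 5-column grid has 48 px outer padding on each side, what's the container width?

1068 px

3c + 2·28 = 572 → 3c = 516 → c = 172 px.
Adding margins, columns and gutters: 96 + 860 + 112 = 1068 px.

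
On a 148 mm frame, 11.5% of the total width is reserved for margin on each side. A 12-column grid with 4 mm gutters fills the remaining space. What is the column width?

Each margin = 11.5% of 148 = 17.02 mm; content = 148 − 2·17.02 = 113.96 mm.
Subtracting 11 gutters of 4 leaves 69.96 for 12 columns, so c = 5.83 mm.

5.83 mm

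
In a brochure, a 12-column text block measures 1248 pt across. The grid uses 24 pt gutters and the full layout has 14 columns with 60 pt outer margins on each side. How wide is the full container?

1580 pt

12c + 11·24 = 1248 → 12c = 984 → c = 82 pt.
Adding margins, columns and gutters: 120 + 1148 + 312 = 1580 pt.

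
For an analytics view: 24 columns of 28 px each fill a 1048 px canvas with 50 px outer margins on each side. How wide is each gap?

Take off 100 px of margins, leaving 948 px.
Columns use 672 px, leaving 276 px across 23 gaps = 12 px each.

12 px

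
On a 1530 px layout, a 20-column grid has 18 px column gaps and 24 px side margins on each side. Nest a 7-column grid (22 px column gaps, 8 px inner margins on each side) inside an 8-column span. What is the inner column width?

62 px

Inside the margins: 1530 − 48 = 1482 px.
20 columns + 19 column gaps: 20c + 19·18 = 1482.
20c = 1482 − 342 = 1140, so c = 57 px.
8-column span = 8·57 + 7·18 = 582 px.
Inner content = 582 − 2·8 = 566 px.
566 − 6·22 = 434; ÷7 gives d = 62 px.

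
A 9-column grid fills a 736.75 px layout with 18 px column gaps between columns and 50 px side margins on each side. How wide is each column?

54.75 px

Content width = 736.75 − 2·50 = 636.75 px.
636.75 − 8·18 = 492.75; ÷9 gives c = 54.75 px.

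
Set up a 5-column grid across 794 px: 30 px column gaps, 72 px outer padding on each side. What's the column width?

Take off 144 px of margins, leaving 650 px.
5c + 4·30 = 650 → 5c = 530 → c = 106 px.

106 px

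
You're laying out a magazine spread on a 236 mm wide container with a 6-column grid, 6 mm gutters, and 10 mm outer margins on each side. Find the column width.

Content width = 236 − 2·10 = 216 mm.
Subtracting 5 gutters of 6 leaves 186 for 6 columns, so c = 31 mm.

31 mm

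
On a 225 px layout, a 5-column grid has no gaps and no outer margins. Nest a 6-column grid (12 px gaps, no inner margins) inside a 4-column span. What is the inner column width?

20 px

With no gaps, each column is 225/5 = 45 px.
4-column span = 4·45 = 180 px.
180 − 5·12 = 120; ÷6 gives d = 20 px.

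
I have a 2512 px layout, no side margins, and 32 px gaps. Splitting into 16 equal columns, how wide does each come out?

127 px

Subtracting 15 gaps of 32 leaves 2032 for 16 columns, so c = 127 px.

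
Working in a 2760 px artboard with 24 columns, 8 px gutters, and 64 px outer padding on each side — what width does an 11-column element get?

Take off 128 px of margins, leaving 2632 px.
Subtracting 23 gutters of 8 leaves 2448 for 24 columns, so c = 102 px.
Span of 11: 11·102 + 10·8 = 1122 + 80 = 1202 px.

1202 px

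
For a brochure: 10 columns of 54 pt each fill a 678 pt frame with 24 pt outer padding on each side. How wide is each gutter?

10 pt

Content width = 678 − 2·24 = 630 pt.
Columns use 540 pt, leaving 90 pt across 9 gutters = 10 pt each.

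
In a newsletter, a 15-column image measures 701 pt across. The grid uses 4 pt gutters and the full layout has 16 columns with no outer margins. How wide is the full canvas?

748 pt

701 − 14·4 = 645; ÷15 gives c = 43 pt.
Canvas = 16·43 + 15·4 = 688 + 60 = 748 pt.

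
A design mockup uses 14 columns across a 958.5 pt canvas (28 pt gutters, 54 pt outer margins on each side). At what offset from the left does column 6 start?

367.75 pt

Content = 958.5 − 2·54 = 850.5 pt.
Subtracting 13 gutters of 28 leaves 486.5 for 14 columns, so c = 34.75 pt.
Each column+gutter stride is 62.75 pt; 5 of them past the 54 pt margin is 54 + 313.75 = 367.75 pt.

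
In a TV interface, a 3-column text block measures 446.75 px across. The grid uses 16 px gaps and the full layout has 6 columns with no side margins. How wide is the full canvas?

446.75 − 2·16 = 414.75; ÷3 gives c = 138.25 px.
Summing: 829.5 + 80 = 909.5 px.

909.5 px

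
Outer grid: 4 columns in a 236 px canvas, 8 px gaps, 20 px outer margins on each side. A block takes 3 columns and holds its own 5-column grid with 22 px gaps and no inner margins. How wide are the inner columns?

11.4 px

Subtract both margins: 236 − 2·20 = 196 px.
Subtracting 3 gaps of 8 leaves 172 for 4 columns, so c = 43 px.
Span of 3: 3·43 + 2·8 = 129 + 16 = 145 px.
5 columns + 4 gaps: 5d + 4·22 = 145.
5d = 145 − 88 = 57, so d = 11.4 px.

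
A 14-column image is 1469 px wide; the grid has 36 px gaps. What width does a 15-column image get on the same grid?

Subtracting 13 gaps of 36 leaves 1001 for 14 columns, so c = 71.5 px.
Span of 15: 15·71.5 + 14·36 = 1072.5 + 504 = 1576.5 px.

1576.5 px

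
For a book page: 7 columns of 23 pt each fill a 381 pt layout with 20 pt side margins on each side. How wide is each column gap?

Take off 40 pt of margins, leaving 341 pt.
Columns use 161 pt, leaving 180 pt across 6 column gaps = 30 pt each.

30 pt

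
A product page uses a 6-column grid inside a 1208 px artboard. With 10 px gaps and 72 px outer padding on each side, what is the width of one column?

169 px

Content width = 1208 − 2·72 = 1064 px.
Subtracting 5 gaps of 10 leaves 1014 for 6 columns, so c = 169 px.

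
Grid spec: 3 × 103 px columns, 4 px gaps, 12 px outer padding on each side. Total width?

Total width: 2·12 + 3·103 + 2·4 = 341 px.

341 px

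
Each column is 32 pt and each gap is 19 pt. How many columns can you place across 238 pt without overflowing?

Each extra column adds 32 + 19 = 51 pt.
(238 + 19) / 51 = 5.04, so 5 columns fit.

5 columns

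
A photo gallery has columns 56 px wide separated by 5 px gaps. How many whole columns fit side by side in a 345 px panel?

k columns need k·56 + (k−1)·5 = k·61 − 5.
k·61 − 5 ≤ 345 → k ≤ 350 / 61 ≈ 5.74, so k = 5.

5 columns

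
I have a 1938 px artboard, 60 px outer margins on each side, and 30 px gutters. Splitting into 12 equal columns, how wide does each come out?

124 px

Inside the margins: 1938 − 120 = 1818 px.
1818 − 11·30 = 1488; ÷12 gives c = 124 px.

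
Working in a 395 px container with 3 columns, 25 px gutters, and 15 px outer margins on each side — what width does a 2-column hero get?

235 px

Subtract both margins: 395 − 2·15 = 365 px.
3c + 2·25 = 365 → 3c = 315 → c = 105 px.
Span of 2: 2·105 + 1·25 = 210 + 25 = 235 px.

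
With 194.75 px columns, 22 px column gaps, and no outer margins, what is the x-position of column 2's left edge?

Each column+gutter stride is 216.75 px; with no margin, 1 of them is 216.75 px.

216.75 px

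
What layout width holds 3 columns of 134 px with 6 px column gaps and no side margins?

414 px

Total width: 3·134 + 2·6 = 414 px.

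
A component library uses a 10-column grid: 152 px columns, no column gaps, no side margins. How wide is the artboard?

1520 px

Summing: 1520 = 1520 px.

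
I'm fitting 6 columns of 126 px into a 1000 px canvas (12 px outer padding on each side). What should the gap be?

44 px

Subtract both margins: 1000 − 2·12 = 976 px.
6·126 + 5g = 976 → 5g = 220 → g = 44 px.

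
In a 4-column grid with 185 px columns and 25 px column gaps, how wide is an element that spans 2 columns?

2-column span = 2·185 + 1·25 = 395 px.

395 px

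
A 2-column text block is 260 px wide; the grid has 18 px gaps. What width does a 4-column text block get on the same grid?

538 px

260 − 1·18 = 242; ÷2 gives c = 121 px.
Span of 4: 4·121 + 3·18 = 484 + 54 = 538 px.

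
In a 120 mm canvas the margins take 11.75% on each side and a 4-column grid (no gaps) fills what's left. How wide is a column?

22.95 mm

Each margin = 11.75% of 120 = 14.1 mm; content = 120 − 2·14.1 = 91.8 mm.
With no gaps, each column is 91.8/4 = 22.95 mm.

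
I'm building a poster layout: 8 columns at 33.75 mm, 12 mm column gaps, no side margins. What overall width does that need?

Total width: 8·33.75 + 7·12 = 354 mm.

354 mm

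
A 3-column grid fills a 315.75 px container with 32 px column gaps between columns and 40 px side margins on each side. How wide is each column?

Take off 80 px of margins, leaving 235.75 px.
235.75 − 2·32 = 171.75; ÷3 gives c = 57.25 px.

57.25 px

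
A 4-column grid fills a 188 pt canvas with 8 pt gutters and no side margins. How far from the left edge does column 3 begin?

188 − 3·8 = 164; ÷4 gives c = 41 pt.
Before column 3: 2 columns + 2 gutters.
Offset = 2·(41 + 8) = 2·49 = 98 pt.

98 pt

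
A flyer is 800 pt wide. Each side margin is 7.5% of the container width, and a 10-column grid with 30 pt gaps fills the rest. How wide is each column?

41 pt

Margins: 7.5% × 800 = 60 pt each, so content = 800 − 120 = 680 pt.
680 − 9·30 = 410; ÷10 gives c = 41 pt.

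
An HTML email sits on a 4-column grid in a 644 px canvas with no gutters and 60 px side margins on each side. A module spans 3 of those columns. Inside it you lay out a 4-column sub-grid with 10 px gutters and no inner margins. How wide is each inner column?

Outer content = 644 − 2·60 = 524 px.
524 / 4 = 131 px per column.
With no gutters, 3 columns span 3·131 = 393 px.
4 columns + 3 gutters: 4d + 3·10 = 393.
4d = 393 − 30 = 363, so d = 90.75 px.

90.75 px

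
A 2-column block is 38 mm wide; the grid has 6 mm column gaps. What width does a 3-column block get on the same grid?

2c + 1·6 = 38 → 2c = 32 → c = 16 mm.
Span of 3: 3·16 + 2·6 = 48 + 12 = 60 mm.

60 mm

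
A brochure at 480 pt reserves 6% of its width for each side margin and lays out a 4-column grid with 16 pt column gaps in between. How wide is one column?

Each margin = 6% of 480 = 28.8 pt; content = 480 − 2·28.8 = 422.4 pt.
4 columns + 3 column gaps: 4c + 3·16 = 422.4.
4c = 422.4 − 48 = 374.4, so c = 93.6 pt.

93.6 pt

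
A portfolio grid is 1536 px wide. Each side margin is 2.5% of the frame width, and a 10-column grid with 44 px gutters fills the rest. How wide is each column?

106.32 px

Margins: 2.5% × 1536 = 38.4 px each, so content = 1536 − 76.8 = 1459.2 px.
1459.2 − 9·44 = 1063.2; ÷10 gives c = 106.32 px.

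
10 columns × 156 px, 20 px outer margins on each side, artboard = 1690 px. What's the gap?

10 px

Take off 40 px of margins, leaving 1650 px.
Columns use 1560 px, leaving 90 px across 9 gaps = 10 px each.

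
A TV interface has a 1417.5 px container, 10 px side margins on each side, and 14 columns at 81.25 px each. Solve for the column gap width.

20 px

Take off 20 px of margins, leaving 1397.5 px.
14 columns take 14·81.25 = 1137.5 px; remaining 260 splits into 13 column gaps.
g = 260 / 13 = 20 px.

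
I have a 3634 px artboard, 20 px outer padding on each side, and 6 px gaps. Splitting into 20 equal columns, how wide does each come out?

174 px

Content width = 3634 − 2·20 = 3594 px.
3594 − 19·6 = 3480; ÷20 gives c = 174 px.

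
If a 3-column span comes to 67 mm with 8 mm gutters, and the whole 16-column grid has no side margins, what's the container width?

3 columns + 2 gutters: 3c + 2·8 = 67.
3c = 67 − 16 = 51, so c = 17 mm.
Summing: 272 + 120 = 392 mm.

392 mm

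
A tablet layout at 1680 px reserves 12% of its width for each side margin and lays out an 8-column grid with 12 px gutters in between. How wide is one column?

Margins: 12% × 1680 = 201.6 px each, so content = 1680 − 403.2 = 1276.8 px.
1276.8 − 7·12 = 1192.8; ÷8 gives c = 149.1 px.

149.1 px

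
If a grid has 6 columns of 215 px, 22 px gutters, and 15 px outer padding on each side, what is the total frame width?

1430 px

Frame = 2·15 + 6·215 + 5·22 = 30 + 1290 + 110 = 1430 px.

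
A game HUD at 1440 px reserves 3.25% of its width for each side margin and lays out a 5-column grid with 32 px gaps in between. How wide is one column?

1440 × (1 − 2·3.25%) = 1440 × 93.5% = 1346.4 px for the columns.
1346.4 − 4·32 = 1218.4; ÷5 gives c = 243.68 px.

243.68 px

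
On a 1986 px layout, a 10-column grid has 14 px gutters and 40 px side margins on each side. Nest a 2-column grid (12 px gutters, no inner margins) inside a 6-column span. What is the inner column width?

563 px

Outer content = 1986 − 2·40 = 1906 px.
10c + 9·14 = 1906 → 10c = 1780 → c = 178 px.
Span of 6: 6·178 + 5·14 = 1068 + 70 = 1138 px.
Subtracting 1 gutter of 12 leaves 1126 for 2 columns, so d = 563 px.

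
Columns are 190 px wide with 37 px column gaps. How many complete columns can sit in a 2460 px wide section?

11 columns: 11·190 + 10·37 = 2460 px ≤ 2460.
12 columns: 2687 px > 2460. So 11.

11 columns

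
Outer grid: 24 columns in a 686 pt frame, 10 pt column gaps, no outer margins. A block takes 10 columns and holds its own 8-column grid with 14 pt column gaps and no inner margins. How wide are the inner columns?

22.75 pt

24 columns + 23 column gaps: 24c + 23·10 = 686.
24c = 686 − 230 = 456, so c = 19 pt.
Span of 10: 10·19 + 9·10 = 190 + 90 = 280 pt.
280 − 7·14 = 182; ÷8 gives d = 22.75 pt.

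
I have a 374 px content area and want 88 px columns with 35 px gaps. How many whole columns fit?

3 columns: 3·88 + 2·35 = 334 px ≤ 374.
4 columns: 457 px > 374. So 3.

3 columns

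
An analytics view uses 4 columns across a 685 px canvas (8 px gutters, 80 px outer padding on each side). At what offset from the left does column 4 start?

Take off 160 px of margins, leaving 525 px.
4c + 3·8 = 525 → 4c = 501 → c = 125.25 px.
Before column 4: the margin + 3 columns + 3 gutters.
Offset = 80 + 3·(125.25 + 8) = 80 + 399.75 = 479.75 px.

479.75 px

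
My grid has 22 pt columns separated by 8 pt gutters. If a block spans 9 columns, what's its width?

Span of 9: 9·22 + 8·8 = 198 + 64 = 262 pt.

262 pt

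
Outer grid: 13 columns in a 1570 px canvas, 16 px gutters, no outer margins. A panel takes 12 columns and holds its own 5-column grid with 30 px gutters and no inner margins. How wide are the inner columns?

265.6 px

13c + 12·16 = 1570 → 13c = 1378 → c = 106 px.
12 columns plus 11 gutters: 1272 + 176 = 1448 px.
5 columns + 4 gutters: 5d + 4·30 = 1448.
5d = 1448 − 120 = 1328, so d = 265.6 px.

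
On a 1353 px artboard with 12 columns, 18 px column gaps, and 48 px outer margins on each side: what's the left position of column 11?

Inside the margins: 1353 − 96 = 1257 px.
Subtracting 11 column gaps of 18 leaves 1059 for 12 columns, so c = 88.25 px.
Each column+gutter stride is 106.25 px; 10 of them past the 48 px margin is 48 + 1062.5 = 1110.5 px.

1110.5 px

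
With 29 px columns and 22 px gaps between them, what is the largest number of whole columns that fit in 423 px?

8 columns

Each extra column adds 29 + 22 = 51 px.
(423 + 22) / 51 = 8.73, so 8 columns fit.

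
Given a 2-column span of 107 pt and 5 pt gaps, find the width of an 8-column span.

443 pt

Subtracting 1 gap of 5 leaves 102 for 2 columns, so c = 51 pt.
8-column span = 8·51 + 7·5 = 443 pt.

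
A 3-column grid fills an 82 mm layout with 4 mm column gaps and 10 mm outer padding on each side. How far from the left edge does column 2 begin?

32 mm

Subtract both margins: 82 − 2·10 = 62 mm.
Subtracting 2 column gaps of 4 leaves 54 for 3 columns, so c = 18 mm.
Column 2 starts at margin + 1·(column + gutter) = 10 + 1·22 = 32 mm.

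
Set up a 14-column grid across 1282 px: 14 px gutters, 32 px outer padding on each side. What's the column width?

Content width = 1282 − 2·32 = 1218 px.
14 columns + 13 gutters: 14c + 13·14 = 1218.
14c = 1218 − 182 = 1036, so c = 74 px.

74 px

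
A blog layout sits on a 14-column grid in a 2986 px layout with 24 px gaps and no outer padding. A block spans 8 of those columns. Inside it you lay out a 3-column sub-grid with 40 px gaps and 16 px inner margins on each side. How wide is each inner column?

14 columns + 13 gaps: 14c + 13·24 = 2986.
14c = 2986 − 312 = 2674, so c = 191 px.
8 columns plus 7 gaps: 1528 + 168 = 1696 px.
Inner content = 1696 − 2·16 = 1664 px.
Subtracting 2 gaps of 40 leaves 1584 for 3 columns, so d = 528 px.

528 px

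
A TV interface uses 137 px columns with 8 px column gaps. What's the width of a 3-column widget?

427 px

3-column span = 3·137 + 2·8 = 427 px.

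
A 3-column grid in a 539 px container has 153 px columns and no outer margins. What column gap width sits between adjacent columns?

40 px

3 columns take 3·153 = 459 px; remaining 80 splits into 2 column gaps.
g = 80 / 2 = 40 px.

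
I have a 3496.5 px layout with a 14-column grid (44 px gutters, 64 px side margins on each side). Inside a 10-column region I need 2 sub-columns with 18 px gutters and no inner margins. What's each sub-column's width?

Outer content = 3496.5 − 2·64 = 3368.5 px.
14c + 13·44 = 3368.5 → 14c = 2796.5 → c = 199.75 px.
10-column span = 10·199.75 + 9·44 = 2393.5 px.
2d + 1·18 = 2393.5 → 2d = 2375.5 → d = 1187.75 px.

1187.75 px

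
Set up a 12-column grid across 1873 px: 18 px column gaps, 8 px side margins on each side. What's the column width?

Take off 16 px of margins, leaving 1857 px.
Subtracting 11 column gaps of 18 leaves 1659 for 12 columns, so c = 138.25 px.

138.25 px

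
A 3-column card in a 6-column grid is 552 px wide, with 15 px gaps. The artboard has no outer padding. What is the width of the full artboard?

3 columns + 2 gaps: 3c + 2·15 = 552.
3c = 552 − 30 = 522, so c = 174 px.
Summing: 1044 + 75 = 1119 px.

1119 px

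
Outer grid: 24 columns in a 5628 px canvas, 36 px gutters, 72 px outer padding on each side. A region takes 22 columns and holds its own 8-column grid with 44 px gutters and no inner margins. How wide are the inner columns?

589.5 px

Take off 144 px of margins, leaving 5484 px.
5484 − 23·36 = 4656; ÷24 gives c = 194 px.
Span of 22: 22·194 + 21·36 = 4268 + 756 = 5024 px.
8d + 7·44 = 5024 → 8d = 4716 → d = 589.5 px.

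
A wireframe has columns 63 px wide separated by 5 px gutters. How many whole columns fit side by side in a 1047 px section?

15 columns

k columns need k·63 + (k−1)·5 = k·68 − 5.
k·68 − 5 ≤ 1047 → k ≤ 1052 / 68 ≈ 15.47, so k = 15.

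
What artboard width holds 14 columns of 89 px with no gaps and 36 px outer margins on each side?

Total width: 2·36 + 14·89 = 1318 px.

1318 px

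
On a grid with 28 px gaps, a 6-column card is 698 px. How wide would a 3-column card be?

Subtracting 5 gaps of 28 leaves 558 for 6 columns, so c = 93 px.
Span of 3: 3·93 + 2·28 = 279 + 56 = 335 px.

335 px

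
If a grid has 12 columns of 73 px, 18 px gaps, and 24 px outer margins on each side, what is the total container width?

Total width: 2·24 + 12·73 + 11·18 = 1122 px.

1122 px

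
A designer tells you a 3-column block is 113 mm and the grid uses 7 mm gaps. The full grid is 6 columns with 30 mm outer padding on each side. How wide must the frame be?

293 mm

Subtracting 2 gaps of 7 leaves 99 for 3 columns, so c = 33 mm.
Frame = 2·30 + 6·33 + 5·7 = 60 + 198 + 35 = 293 mm.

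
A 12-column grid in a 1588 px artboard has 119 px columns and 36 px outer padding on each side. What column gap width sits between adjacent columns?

Subtract both margins: 1588 − 2·36 = 1516 px.
Columns use 1428 px, leaving 88 px across 11 column gaps = 8 px each.

8 px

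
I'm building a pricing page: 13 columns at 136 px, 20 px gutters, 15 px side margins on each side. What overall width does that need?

2038 px

Frame = 2·15 + 13·136 + 12·20 = 30 + 1768 + 240 = 2038 px.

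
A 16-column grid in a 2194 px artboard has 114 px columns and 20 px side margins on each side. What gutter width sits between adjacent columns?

22 px

Content width = 2194 − 2·20 = 2154 px.
16 columns take 16·114 = 1824 px; remaining 330 splits into 15 gutters.
g = 330 / 15 = 22 px.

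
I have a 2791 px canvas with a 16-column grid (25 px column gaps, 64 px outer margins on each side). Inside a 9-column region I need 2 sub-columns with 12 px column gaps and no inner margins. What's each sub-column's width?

737.5 px

Inside the margins: 2791 − 128 = 2663 px.
16c + 15·25 = 2663 → 16c = 2288 → c = 143 px.
9 columns plus 8 column gaps: 1287 + 200 = 1487 px.
Subtracting 1 column gap of 12 leaves 1475 for 2 columns, so d = 737.5 px.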